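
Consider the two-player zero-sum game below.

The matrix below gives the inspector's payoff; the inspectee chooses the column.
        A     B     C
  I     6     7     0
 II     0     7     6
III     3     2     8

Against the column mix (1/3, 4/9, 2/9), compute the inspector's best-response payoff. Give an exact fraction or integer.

46/9

I: (6)·(1/3) + (7)·(4/9) + (0)·(2/9) = 46/9.
II: (0)·(1/3) + (7)·(4/9) + (6)·(2/9) = 40/9.
III: (3)·(1/3) + (2)·(4/9) + (8)·(2/9) = 11/3.
The best pure response is I with expected payoff 46/9.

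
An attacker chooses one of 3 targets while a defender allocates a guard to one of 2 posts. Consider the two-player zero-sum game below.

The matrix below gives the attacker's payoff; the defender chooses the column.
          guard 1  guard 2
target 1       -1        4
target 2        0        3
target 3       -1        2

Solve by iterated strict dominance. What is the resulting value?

0

Column guard 2 is strictly dominated by guard 1 for the defender (-1<4, 0<3, -1<2); eliminate guard 2.
Row target 1 is strictly dominated by row target 2 (0>-1); eliminate target 1.
Row target 3 is strictly dominated by row target 2 (0>-1); eliminate target 3.
Only (target 2, guard 1) remains, with payoff 0.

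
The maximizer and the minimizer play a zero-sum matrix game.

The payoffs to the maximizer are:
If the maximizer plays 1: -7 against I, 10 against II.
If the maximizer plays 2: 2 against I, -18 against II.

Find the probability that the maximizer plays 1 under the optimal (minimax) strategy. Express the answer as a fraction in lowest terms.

20/37

Row minima are -7 and -18, so the maximizer's maximin is -7; column maxima are 2 and 10, so the minimizer's minimax is 2. These differ, so the equilibrium is in mixed strategies.
Let the maximizer play 1 with probability p. The minimizer is indifferent when −7p + 2(1−p) = 10p − 18(1−p), giving p = 20/37.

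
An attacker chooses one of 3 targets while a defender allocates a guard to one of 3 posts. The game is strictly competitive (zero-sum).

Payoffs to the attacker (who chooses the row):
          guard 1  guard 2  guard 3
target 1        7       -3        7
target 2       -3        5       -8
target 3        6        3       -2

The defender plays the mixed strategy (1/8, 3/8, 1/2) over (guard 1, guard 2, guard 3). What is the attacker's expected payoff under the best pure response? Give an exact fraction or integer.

13/4

target 1: (7)·(1/8) + (-3)·(3/8) + (7)·(1/2) = 13/4.
target 2: (-3)·(1/8) + (5)·(3/8) + (-8)·(1/2) = -5/2.
target 3: (6)·(1/8) + (3)·(3/8) + (-2)·(1/2) = 7/8.
The best pure response is target 1 with expected payoff 13/4.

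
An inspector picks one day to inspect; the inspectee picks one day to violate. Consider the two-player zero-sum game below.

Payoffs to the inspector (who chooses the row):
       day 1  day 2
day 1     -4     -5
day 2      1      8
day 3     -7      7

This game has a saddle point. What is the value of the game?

Row minima: -5, 1, -7 → the inspector's maximin is 1.
Column maxima: 1, 8 → the inspectee's minimax is 1.
They coincide at (day 2, day 1), so the value is 1.

1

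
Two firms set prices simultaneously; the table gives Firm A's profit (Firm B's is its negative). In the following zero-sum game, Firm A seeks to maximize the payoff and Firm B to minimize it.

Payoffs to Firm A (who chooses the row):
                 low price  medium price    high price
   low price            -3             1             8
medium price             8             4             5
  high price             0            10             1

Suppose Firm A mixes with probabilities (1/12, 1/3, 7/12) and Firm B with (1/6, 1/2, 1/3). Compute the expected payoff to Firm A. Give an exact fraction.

Against (1/6, 1/2, 1/3), each row's expected payoff is low price: 8/3; medium price: 5; high price: 16/3.
Taking the (1/12, 1/3, 7/12)-weighted average: (1/12)·(8/3) + (1/3)·(5) + (7/12)·(16/3) = 5.

5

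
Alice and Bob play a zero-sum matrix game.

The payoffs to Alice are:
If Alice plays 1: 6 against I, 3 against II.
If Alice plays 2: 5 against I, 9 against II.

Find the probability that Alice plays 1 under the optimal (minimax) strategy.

Row minima are 3 and 5, so Alice's maximin is 5; column maxima are 6 and 9, so Bob's minimax is 6. These differ, so the equilibrium is in mixed strategies.
Let Alice play 1 with probability p. Bob is indifferent when 6p + 5(1−p) = 3p + 9(1−p), giving p = 4/7.

4/7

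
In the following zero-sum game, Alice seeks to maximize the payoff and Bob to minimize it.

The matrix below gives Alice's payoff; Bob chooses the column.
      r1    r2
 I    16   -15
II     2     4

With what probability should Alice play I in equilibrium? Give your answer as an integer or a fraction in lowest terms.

Row minima are -15 and 2, so Alice's maximin is 2; column maxima are 16 and 4, so Bob's minimax is 4. These differ, so the equilibrium is in mixed strategies.
Let Alice play I with probability p. Bob is indifferent when 16p + 2(1−p) = −15p + 4(1−p), giving p = 2/33.

2/33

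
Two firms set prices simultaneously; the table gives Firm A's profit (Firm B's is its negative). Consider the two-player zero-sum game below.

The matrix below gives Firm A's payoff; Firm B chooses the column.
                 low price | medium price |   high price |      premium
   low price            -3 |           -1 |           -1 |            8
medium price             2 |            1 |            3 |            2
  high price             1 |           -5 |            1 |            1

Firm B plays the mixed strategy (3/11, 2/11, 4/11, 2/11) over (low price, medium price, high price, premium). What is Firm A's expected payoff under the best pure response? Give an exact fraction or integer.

low price: (-3)·(3/11) + (-1)·(2/11) + (-1)·(4/11) + (8)·(2/11) = 1/11.
medium price: (2)·(3/11) + (1)·(2/11) + (3)·(4/11) + (2)·(2/11) = 24/11.
high price: (1)·(3/11) + (-5)·(2/11) + (1)·(4/11) + (1)·(2/11) = -1/11.
The best pure response is medium price with expected payoff 24/11.

24/11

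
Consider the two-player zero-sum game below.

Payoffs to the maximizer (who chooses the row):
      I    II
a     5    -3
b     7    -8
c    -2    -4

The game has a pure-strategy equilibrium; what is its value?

Row minima: -3, -8, -4 → the maximizer's maximin is -3.
Column maxima: 7, -3 → the minimizer's minimax is -3.
They coincide at (a, II), so the value is -3.

-3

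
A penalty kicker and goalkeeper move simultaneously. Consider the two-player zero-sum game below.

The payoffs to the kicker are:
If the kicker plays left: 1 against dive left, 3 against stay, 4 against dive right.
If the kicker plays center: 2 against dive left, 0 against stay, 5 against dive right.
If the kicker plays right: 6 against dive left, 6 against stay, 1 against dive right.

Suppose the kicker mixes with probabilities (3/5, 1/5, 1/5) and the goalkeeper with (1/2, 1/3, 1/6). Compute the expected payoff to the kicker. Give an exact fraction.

Against (1/2, 1/3, 1/6), each row's expected payoff is left: 13/6; center: 11/6; right: 31/6.
Taking the (3/5, 1/5, 1/5)-weighted average: (3/5)·(13/6) + (1/5)·(11/6) + (1/5)·(31/6) = 27/10.

27/10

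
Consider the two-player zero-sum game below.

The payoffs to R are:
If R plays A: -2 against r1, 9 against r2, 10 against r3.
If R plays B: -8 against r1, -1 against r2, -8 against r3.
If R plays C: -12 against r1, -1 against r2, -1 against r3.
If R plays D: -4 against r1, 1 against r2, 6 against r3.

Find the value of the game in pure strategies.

Row minima: -2, -8, -12, -4 → R's maximin is -2.
Column maxima: -2, 9, 10 → C's minimax is -2.
They coincide at (A, r1), so the value is -2.

-2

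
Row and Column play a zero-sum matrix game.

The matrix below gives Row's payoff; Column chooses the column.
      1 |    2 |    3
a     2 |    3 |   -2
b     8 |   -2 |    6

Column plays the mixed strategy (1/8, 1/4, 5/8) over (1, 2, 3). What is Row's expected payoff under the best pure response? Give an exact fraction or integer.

a: (2)·(1/8) + (3)·(1/4) + (-2)·(5/8) = -1/4.
b: (8)·(1/8) + (-2)·(1/4) + (6)·(5/8) = 17/4.
The best pure response is b with expected payoff 17/4.

17/4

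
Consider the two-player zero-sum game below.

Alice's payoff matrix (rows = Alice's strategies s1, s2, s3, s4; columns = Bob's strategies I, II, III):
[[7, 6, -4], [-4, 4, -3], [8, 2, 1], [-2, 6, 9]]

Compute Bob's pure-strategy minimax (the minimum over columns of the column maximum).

6

The worst case (largest entry) in each column is I: 8, II: 6, III: 9.
The best (smallest) of these is 6.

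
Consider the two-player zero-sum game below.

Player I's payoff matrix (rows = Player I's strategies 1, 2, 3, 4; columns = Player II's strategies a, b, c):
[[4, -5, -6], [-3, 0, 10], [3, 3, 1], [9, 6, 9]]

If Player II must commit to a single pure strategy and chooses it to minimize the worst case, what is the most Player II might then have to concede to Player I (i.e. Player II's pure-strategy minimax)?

The worst case (largest entry) in each column is a: 9, b: 6, c: 10.
The best (smallest) of these is 6.

6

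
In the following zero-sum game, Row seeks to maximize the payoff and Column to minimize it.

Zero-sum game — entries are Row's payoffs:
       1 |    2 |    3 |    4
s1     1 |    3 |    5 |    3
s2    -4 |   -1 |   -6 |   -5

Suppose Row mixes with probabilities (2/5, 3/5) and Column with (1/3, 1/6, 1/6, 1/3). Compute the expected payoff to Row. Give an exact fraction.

-43/30

Against (1/3, 1/6, 1/6, 1/3), each row's expected payoff is s1: 8/3; s2: -25/6.
Taking the (2/5, 3/5)-weighted average: (2/5)·(8/3) + (3/5)·(-25/6) = -43/30.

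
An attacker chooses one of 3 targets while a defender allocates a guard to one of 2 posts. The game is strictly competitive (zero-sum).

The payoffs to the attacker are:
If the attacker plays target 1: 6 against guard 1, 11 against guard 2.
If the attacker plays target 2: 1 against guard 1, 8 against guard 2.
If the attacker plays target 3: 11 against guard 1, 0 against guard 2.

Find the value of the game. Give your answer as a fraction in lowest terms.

121/16

Row target 2 is strictly dominated by row target 1, so the attacker never plays it.
The remaining 2×2 game on (target 1, target 3) × (guard 1, guard 2) has no saddle point. Let the attacker play target 1 with probability p; indifference gives 6p + 11(1−p) = 11p, so p = 11/16.
Similarly the defender's optimal q on guard 1 is 11/16, and the value is 6·(11/16) + (11)·(5/16) = 121/16.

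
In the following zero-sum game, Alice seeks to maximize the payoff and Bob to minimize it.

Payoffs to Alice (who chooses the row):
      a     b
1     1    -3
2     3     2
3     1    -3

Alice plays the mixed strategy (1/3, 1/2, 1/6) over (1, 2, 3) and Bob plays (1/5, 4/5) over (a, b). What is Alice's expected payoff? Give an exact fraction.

Against (1/5, 4/5), each row's expected payoff is 1: -11/5; 2: 11/5; 3: -11/5.
Taking the (1/3, 1/2, 1/6)-weighted average: (1/3)·(-11/5) + (1/2)·(11/5) + (1/6)·(-11/5) = 0.

0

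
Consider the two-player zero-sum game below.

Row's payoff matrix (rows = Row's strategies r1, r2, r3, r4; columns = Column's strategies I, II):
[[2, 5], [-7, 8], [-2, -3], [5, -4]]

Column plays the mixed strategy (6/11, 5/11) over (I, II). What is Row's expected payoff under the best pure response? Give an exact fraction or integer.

37/11

r1: (2)·(6/11) + (5)·(5/11) = 37/11.
r2: (-7)·(6/11) + (8)·(5/11) = -2/11.
r3: (-2)·(6/11) + (-3)·(5/11) = -27/11.
r4: (5)·(6/11) + (-4)·(5/11) = 10/11.
The best pure response is r1 with expected payoff 37/11.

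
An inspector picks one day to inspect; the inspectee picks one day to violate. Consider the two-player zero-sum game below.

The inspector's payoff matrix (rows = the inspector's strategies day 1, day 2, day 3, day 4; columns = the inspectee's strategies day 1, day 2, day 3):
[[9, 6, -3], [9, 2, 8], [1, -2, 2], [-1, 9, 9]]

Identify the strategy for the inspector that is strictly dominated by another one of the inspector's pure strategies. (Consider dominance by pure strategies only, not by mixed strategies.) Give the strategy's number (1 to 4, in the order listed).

Compare day 3 with day 2: 9 > 1, 2 > -2, 8 > 2.
So day 2 strictly dominates day 3 for the inspector; day 3 is strictly dominated.

3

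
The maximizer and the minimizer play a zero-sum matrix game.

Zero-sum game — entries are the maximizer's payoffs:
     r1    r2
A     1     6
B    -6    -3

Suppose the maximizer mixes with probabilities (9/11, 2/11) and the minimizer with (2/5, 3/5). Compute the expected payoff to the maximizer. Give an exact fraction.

Against (2/5, 3/5), each row's expected payoff is A: 4; B: -21/5.
Taking the (9/11, 2/11)-weighted average: (9/11)·(4) + (2/11)·(-21/5) = 138/55.

138/55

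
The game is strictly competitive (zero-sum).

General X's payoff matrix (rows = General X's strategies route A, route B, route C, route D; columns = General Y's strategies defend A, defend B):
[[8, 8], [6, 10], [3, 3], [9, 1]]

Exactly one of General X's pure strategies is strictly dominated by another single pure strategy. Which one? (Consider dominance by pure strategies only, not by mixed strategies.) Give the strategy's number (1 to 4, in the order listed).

3

Compare route C with route A: 8 > 3, 8 > 3.
So route A strictly dominates route C for General X; route C is strictly dominated.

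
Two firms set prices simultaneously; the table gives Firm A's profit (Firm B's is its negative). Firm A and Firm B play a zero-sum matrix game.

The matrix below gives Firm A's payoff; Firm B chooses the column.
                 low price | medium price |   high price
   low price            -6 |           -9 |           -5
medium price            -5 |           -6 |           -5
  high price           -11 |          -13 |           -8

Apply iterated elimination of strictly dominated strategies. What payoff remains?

Row high price is strictly dominated by row low price (-6>-11, -9>-13, -5>-8); eliminate high price.
Column low price is strictly dominated by medium price for Firm B (-9<-6, -6<-5); eliminate low price.
Column high price is strictly dominated by medium price for Firm B (-9<-5, -6<-5); eliminate high price.
Row low price is strictly dominated by row medium price (-6>-9); eliminate low price.
Only (medium price, medium price) remains, with payoff -6.

-6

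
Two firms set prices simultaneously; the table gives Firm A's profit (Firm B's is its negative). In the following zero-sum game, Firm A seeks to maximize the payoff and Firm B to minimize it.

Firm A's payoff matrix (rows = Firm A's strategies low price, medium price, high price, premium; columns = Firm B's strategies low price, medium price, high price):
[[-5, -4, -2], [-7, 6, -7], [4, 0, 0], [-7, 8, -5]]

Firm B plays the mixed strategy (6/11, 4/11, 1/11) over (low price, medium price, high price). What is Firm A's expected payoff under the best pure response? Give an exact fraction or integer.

low price: (-5)·(6/11) + (-4)·(4/11) + (-2)·(1/11) = -48/11.
medium price: (-7)·(6/11) + (6)·(4/11) + (-7)·(1/11) = -25/11.
high price: (4)·(6/11) + (0)·(4/11) + (0)·(1/11) = 24/11.
premium: (-7)·(6/11) + (8)·(4/11) + (-5)·(1/11) = -15/11.
The best pure response is high price with expected payoff 24/11.

24/11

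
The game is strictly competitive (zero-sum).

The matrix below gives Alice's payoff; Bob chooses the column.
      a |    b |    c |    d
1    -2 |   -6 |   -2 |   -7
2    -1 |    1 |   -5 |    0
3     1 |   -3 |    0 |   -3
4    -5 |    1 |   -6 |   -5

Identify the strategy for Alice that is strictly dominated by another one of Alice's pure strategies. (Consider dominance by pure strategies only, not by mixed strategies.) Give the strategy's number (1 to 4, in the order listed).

Compare 1 with 3: 1 > -2, -3 > -6, 0 > -2, -3 > -7.
So 3 strictly dominates 1 for Alice; 1 is strictly dominated.

1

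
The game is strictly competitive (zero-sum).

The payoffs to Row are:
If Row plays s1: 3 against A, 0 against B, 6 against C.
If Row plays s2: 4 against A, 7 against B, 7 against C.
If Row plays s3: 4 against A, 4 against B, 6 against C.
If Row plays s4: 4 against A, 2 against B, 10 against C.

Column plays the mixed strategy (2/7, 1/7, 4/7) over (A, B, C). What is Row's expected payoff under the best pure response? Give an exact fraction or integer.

50/7

s1: (3)·(2/7) + (0)·(1/7) + (6)·(4/7) = 30/7.
s2: (4)·(2/7) + (7)·(1/7) + (7)·(4/7) = 43/7.
s3: (4)·(2/7) + (4)·(1/7) + (6)·(4/7) = 36/7.
s4: (4)·(2/7) + (2)·(1/7) + (10)·(4/7) = 50/7.
The best pure response is s4 with expected payoff 50/7.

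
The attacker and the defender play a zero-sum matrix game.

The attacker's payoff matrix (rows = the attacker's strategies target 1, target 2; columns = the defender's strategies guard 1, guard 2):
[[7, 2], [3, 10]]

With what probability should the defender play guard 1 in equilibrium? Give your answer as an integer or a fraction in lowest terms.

Row minima are 2 and 3, so the attacker's maximin is 3; column maxima are 7 and 10, so the defender's minimax is 7. These differ, so the equilibrium is in mixed strategies.
Let the defender play guard 1 with probability q. The attacker is indifferent when 7q + 2(1−q) = 3q + 10(1−q), giving q = 2/3.

2/3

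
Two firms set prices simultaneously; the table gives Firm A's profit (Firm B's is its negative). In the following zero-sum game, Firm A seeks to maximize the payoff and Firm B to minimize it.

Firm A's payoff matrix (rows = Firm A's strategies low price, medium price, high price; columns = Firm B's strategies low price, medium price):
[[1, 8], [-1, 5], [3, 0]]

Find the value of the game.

Row medium price is strictly dominated by row low price, so Firm A never plays it.
The remaining 2×2 game on (low price, high price) × (low price, medium price) has no saddle point. Let Firm A play low price with probability p; indifference gives p + 3(1−p) = 8p, so p = 3/10.
Similarly Firm B's optimal q on low price is 4/5, and the value is 1·(4/5) + (8)·(1/5) = 12/5.

12/5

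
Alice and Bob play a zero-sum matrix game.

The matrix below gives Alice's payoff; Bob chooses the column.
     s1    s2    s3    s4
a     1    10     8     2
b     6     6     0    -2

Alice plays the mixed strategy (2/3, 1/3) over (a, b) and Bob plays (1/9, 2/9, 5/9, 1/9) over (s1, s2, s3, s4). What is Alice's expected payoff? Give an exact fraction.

142/27

Against (1/9, 2/9, 5/9, 1/9), each row's expected payoff is a: 7; b: 16/9.
Taking the (2/3, 1/3)-weighted average: (2/3)·(7) + (1/3)·(16/9) = 142/27.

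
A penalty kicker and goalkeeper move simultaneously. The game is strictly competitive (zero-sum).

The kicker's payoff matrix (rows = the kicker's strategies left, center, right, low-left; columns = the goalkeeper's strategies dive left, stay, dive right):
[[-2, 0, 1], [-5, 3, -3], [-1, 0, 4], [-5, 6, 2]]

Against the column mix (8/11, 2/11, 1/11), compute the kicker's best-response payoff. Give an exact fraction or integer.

left: (-2)·(8/11) + (0)·(2/11) + (1)·(1/11) = -15/11.
center: (-5)·(8/11) + (3)·(2/11) + (-3)·(1/11) = -37/11.
right: (-1)·(8/11) + (0)·(2/11) + (4)·(1/11) = -4/11.
low-left: (-5)·(8/11) + (6)·(2/11) + (2)·(1/11) = -26/11.
The best pure response is right with expected payoff -4/11.

-4/11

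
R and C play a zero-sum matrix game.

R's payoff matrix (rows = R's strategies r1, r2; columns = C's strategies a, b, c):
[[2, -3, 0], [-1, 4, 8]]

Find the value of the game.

Column c is strictly dominated by b for C (it gives R more in every row).
The remaining 2×2 game on (r1, r2) × (a, b) has no saddle point. Let R play r1 with probability p; indifference gives 2p − (1−p) = −3p + 4(1−p), so p = 1/2.
Similarly C's optimal q on a is 7/10, and the value is 2·(7/10) + (-3)·(3/10) = 1/2.

1/2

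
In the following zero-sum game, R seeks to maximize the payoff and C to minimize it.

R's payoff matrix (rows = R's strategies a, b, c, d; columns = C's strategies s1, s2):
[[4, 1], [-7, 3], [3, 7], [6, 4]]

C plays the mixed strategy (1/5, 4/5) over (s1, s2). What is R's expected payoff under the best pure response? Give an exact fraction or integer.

a: (4)·(1/5) + (1)·(4/5) = 8/5.
b: (-7)·(1/5) + (3)·(4/5) = 1.
c: (3)·(1/5) + (7)·(4/5) = 31/5.
d: (6)·(1/5) + (4)·(4/5) = 22/5.
The best pure response is c with expected payoff 31/5.

31/5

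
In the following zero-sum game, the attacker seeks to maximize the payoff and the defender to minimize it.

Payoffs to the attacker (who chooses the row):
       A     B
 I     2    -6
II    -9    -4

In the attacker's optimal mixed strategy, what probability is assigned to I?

Row minima are -6 and -9, so the attacker's maximin is -6; column maxima are 2 and -4, so the defender's minimax is -4. These differ, so the equilibrium is in mixed strategies.
Let the attacker play I with probability p. The defender is indifferent when 2p − 9(1−p) = −6p − 4(1−p), giving p = 5/13.

5/13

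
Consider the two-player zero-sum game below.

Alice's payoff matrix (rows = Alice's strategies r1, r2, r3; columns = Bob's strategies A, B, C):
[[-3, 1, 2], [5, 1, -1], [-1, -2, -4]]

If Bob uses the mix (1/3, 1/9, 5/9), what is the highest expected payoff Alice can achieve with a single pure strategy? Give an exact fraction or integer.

r1: (-3)·(1/3) + (1)·(1/9) + (2)·(5/9) = 2/9.
r2: (5)·(1/3) + (1)·(1/9) + (-1)·(5/9) = 11/9.
r3: (-1)·(1/3) + (-2)·(1/9) + (-4)·(5/9) = -25/9.
The best pure response is r2 with expected payoff 11/9.

11/9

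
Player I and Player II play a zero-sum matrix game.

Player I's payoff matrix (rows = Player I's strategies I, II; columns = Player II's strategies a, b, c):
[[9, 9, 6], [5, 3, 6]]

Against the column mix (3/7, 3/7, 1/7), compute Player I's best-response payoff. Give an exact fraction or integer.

60/7

I: (9)·(3/7) + (9)·(3/7) + (6)·(1/7) = 60/7.
II: (5)·(3/7) + (3)·(3/7) + (6)·(1/7) = 30/7.
The best pure response is I with expected payoff 60/7.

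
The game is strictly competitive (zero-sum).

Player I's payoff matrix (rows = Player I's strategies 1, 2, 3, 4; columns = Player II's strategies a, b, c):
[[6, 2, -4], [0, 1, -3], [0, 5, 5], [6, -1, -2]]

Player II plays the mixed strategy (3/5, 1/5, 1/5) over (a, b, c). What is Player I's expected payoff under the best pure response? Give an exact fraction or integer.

16/5

1: (6)·(3/5) + (2)·(1/5) + (-4)·(1/5) = 16/5.
2: (0)·(3/5) + (1)·(1/5) + (-3)·(1/5) = -2/5.
3: (0)·(3/5) + (5)·(1/5) + (5)·(1/5) = 2.
4: (6)·(3/5) + (-1)·(1/5) + (-2)·(1/5) = 3.
The best pure response is 1 with expected payoff 16/5.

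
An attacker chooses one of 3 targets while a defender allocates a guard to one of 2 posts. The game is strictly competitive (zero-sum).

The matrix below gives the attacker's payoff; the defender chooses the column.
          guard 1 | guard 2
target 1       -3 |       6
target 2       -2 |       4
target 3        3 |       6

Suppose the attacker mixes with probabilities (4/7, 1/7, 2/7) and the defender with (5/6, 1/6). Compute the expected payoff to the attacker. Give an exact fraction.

0

Against (5/6, 1/6), each row's expected payoff is target 1: -3/2; target 2: -1; target 3: 7/2.
Taking the (4/7, 1/7, 2/7)-weighted average: (4/7)·(-3/2) + (1/7)·(-1) + (2/7)·(7/2) = 0.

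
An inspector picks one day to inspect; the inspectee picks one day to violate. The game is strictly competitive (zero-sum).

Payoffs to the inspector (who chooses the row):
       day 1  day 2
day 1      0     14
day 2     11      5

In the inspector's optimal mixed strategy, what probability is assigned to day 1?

Row minima are 0 and 5, so the inspector's maximin is 5; column maxima are 11 and 14, so the inspectee's minimax is 11. These differ, so the equilibrium is in mixed strategies.
Let the inspector play day 1 with probability p. The inspectee is indifferent when 11(1−p) = 14p + 5(1−p), giving p = 3/10.

3/10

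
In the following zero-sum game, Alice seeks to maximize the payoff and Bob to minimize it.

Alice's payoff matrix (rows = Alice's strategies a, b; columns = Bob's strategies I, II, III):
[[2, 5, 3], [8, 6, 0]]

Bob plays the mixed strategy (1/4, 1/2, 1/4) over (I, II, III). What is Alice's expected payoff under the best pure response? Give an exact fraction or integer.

a: (2)·(1/4) + (5)·(1/2) + (3)·(1/4) = 15/4.
b: (8)·(1/4) + (6)·(1/2) + (0)·(1/4) = 5.
The best pure response is b with expected payoff 5.

5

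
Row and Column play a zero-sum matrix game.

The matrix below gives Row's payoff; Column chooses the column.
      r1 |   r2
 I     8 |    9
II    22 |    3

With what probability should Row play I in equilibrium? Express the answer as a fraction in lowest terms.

19/20

Row minima are 8 and 3, so Row's maximin is 8; column maxima are 22 and 9, so Column's minimax is 9. These differ, so the equilibrium is in mixed strategies.
Let Row play I with probability p. Column is indifferent when 8p + 22(1−p) = 9p + 3(1−p), giving p = 19/20.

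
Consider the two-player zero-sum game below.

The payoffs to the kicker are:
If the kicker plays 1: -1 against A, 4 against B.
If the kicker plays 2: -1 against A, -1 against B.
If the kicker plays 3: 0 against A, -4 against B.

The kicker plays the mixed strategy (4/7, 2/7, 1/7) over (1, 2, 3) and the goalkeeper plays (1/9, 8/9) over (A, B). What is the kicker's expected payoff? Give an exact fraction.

74/63

Against (1/9, 8/9), each row's expected payoff is 1: 31/9; 2: -1; 3: -32/9.
Taking the (4/7, 2/7, 1/7)-weighted average: (4/7)·(31/9) + (2/7)·(-1) + (1/7)·(-32/9) = 74/63.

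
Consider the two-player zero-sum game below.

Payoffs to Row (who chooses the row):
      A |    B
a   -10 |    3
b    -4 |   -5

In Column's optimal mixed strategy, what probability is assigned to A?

4/7

Row minima are -10 and -5, so Row's maximin is -5; column maxima are -4 and 3, so Column's minimax is -4. These differ, so the equilibrium is in mixed strategies.
Let Column play A with probability q. Row is indifferent when −10q + 3(1−q) = −4q − 5(1−q), giving q = 4/7.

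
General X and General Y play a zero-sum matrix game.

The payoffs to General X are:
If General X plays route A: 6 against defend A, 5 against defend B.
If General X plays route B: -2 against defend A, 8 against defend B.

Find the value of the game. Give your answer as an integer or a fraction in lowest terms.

58/11

Row minima are 5 and -2, so General X's maximin is 5; column maxima are 6 and 8, so General Y's minimax is 6. These differ, so the equilibrium is in mixed strategies.
Let General X play route A with probability p. General Y is indifferent when 6p − 2(1−p) = 5p + 8(1−p), giving p = 10/11.
Let General Y play defend A with probability q. General X is indifferent when 6q + 5(1−q) = −2q + 8(1−q), giving q = 3/11.
The value is 6·(3/11) + (5)·(8/11) = 58/11.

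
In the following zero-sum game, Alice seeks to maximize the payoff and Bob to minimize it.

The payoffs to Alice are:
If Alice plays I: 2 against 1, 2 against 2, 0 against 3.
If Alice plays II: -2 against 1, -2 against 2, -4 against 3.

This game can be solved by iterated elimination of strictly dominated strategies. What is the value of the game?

Column 2 is strictly dominated by 3 for Bob (0<2, -4<-2); eliminate 2.
Row II is strictly dominated by row I (2>-2, 0>-4); eliminate II.
Column 1 is strictly dominated by 3 for Bob (0<2); eliminate 1.
Only (I, 3) remains, with payoff 0.

0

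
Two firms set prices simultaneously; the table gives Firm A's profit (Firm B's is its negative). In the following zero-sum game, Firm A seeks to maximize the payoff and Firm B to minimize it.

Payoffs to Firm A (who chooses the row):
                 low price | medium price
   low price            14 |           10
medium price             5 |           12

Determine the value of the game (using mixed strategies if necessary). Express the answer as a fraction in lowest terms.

118/11

Row minima are 10 and 5, so Firm A's maximin is 10; column maxima are 14 and 12, so Firm B's minimax is 12. These differ, so the equilibrium is in mixed strategies.
Let Firm A play low price with probability p. Firm B is indifferent when 14p + 5(1−p) = 10p + 12(1−p), giving p = 7/11.
Let Firm B play low price with probability q. Firm A is indifferent when 14q + 10(1−q) = 5q + 12(1−q), giving q = 2/11.
The value is 14·(2/11) + (10)·(9/11) = 118/11.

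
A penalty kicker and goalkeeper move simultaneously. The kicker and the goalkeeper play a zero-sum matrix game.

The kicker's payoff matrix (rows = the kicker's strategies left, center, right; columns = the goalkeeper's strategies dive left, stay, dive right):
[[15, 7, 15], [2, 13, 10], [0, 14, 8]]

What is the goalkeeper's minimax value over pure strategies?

The worst case (largest entry) in each column is dive left: 15, stay: 14, dive right: 15.
The best (smallest) of these is 14.

14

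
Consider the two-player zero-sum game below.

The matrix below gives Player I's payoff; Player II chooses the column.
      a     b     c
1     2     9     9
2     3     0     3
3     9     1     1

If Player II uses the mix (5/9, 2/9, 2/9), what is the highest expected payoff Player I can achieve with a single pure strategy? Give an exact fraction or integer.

49/9

1: (2)·(5/9) + (9)·(2/9) + (9)·(2/9) = 46/9.
2: (3)·(5/9) + (0)·(2/9) + (3)·(2/9) = 7/3.
3: (9)·(5/9) + (1)·(2/9) + (1)·(2/9) = 49/9.
The best pure response is 3 with expected payoff 49/9.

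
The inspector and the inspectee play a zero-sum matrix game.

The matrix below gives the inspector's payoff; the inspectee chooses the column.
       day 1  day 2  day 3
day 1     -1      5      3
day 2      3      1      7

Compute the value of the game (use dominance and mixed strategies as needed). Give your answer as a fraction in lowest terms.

2

Column day 3 is strictly dominated by day 1 for the inspectee (it gives the inspector more in every row).
The remaining 2×2 game on (day 1, day 2) × (day 1, day 2) has no saddle point. Let the inspector play day 1 with probability p; indifference gives −p + 3(1−p) = 5p + (1−p), so p = 1/4.
Similarly the inspectee's optimal q on day 1 is 1/2, and the value is -1·(1/2) + (5)·(1/2) = 2.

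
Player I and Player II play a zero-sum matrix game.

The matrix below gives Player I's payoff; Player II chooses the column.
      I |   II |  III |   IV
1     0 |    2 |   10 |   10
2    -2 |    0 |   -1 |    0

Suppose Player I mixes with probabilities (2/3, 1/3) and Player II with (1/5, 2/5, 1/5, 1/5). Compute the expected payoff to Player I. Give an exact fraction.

Against (1/5, 2/5, 1/5, 1/5), each row's expected payoff is 1: 24/5; 2: -3/5.
Taking the (2/3, 1/3)-weighted average: (2/3)·(24/5) + (1/3)·(-3/5) = 3.

3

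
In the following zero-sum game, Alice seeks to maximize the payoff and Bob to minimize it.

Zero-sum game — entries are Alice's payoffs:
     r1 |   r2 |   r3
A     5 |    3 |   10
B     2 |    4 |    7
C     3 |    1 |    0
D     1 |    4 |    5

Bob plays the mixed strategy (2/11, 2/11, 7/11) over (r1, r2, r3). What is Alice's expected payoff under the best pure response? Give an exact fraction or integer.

A: (5)·(2/11) + (3)·(2/11) + (10)·(7/11) = 86/11.
B: (2)·(2/11) + (4)·(2/11) + (7)·(7/11) = 61/11.
C: (3)·(2/11) + (1)·(2/11) + (0)·(7/11) = 8/11.
D: (1)·(2/11) + (4)·(2/11) + (5)·(7/11) = 45/11.
The best pure response is A with expected payoff 86/11.

86/11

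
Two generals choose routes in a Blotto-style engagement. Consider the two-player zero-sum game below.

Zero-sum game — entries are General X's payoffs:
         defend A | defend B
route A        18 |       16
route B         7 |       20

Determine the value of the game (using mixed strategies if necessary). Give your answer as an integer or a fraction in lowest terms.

248/15

Row minima are 16 and 7, so General X's maximin is 16; column maxima are 18 and 20, so General Y's minimax is 18. These differ, so the equilibrium is in mixed strategies.
Let General X play route A with probability p. General Y is indifferent when 18p + 7(1−p) = 16p + 20(1−p), giving p = 13/15.
Let General Y play defend A with probability q. General X is indifferent when 18q + 16(1−q) = 7q + 20(1−q), giving q = 4/15.
The value is 18·(4/15) + (16)·(11/15) = 248/15.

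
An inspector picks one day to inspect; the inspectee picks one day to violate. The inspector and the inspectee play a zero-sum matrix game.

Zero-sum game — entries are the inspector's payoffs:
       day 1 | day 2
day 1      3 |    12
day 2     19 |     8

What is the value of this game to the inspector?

Row minima are 3 and 8, so the inspector's maximin is 8; column maxima are 19 and 12, so the inspectee's minimax is 12. These differ, so the equilibrium is in mixed strategies.
Let the inspector play day 1 with probability p. The inspectee is indifferent when 3p + 19(1−p) = 12p + 8(1−p), giving p = 11/20.
Let the inspectee play day 1 with probability q. The inspector is indifferent when 3q + 12(1−q) = 19q + 8(1−q), giving q = 1/5.
The value is 3·(1/5) + (12)·(4/5) = 51/5.

51/5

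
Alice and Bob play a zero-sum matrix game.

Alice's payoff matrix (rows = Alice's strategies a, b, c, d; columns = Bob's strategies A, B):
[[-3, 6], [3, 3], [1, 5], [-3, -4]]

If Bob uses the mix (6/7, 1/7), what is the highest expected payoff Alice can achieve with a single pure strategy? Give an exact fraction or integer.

3

a: (-3)·(6/7) + (6)·(1/7) = -12/7.
b: (3)·(6/7) + (3)·(1/7) = 3.
c: (1)·(6/7) + (5)·(1/7) = 11/7.
d: (-3)·(6/7) + (-4)·(1/7) = -22/7.
The best pure response is b with expected payoff 3.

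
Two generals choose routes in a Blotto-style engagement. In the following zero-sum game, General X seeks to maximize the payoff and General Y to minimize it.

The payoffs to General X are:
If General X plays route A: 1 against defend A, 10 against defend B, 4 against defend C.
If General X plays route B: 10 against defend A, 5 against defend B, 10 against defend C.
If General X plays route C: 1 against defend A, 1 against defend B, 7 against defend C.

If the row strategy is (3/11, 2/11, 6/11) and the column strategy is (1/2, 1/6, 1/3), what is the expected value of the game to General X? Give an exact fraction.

281/66

Against (1/2, 1/6, 1/3), each row's expected payoff is route A: 7/2; route B: 55/6; route C: 3.
Taking the (3/11, 2/11, 6/11)-weighted average: (3/11)·(7/2) + (2/11)·(55/6) + (6/11)·(3) = 281/66.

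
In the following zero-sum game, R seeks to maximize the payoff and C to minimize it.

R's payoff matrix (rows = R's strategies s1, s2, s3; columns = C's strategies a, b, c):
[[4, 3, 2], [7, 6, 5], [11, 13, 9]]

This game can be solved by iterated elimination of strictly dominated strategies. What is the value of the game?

9

Column b is strictly dominated by c for C (2<3, 5<6, 9<13); eliminate b.
Column a is strictly dominated by c for C (2<4, 5<7, 9<11); eliminate a.
Row s1 is strictly dominated by row s2 (5>2); eliminate s1.
Row s2 is strictly dominated by row s3 (9>5); eliminate s2.
Only (s3, c) remains, with payoff 9.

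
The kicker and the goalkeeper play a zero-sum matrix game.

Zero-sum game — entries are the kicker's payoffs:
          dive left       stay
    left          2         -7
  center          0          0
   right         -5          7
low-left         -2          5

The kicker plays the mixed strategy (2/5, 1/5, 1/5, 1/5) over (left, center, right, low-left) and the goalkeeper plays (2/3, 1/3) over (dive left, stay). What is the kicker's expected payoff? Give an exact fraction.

-8/15

Against (2/3, 1/3), each row's expected payoff is left: -1; center: 0; right: -1; low-left: 1/3.
Taking the (2/5, 1/5, 1/5, 1/5)-weighted average: (2/5)·(-1) + (1/5)·(0) + (1/5)·(-1) + (1/5)·(1/3) = -8/15.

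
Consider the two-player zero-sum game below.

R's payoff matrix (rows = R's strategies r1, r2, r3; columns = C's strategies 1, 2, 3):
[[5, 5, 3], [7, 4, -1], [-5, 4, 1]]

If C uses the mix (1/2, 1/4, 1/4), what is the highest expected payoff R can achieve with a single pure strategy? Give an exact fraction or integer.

r1: (5)·(1/2) + (5)·(1/4) + (3)·(1/4) = 9/2.
r2: (7)·(1/2) + (4)·(1/4) + (-1)·(1/4) = 17/4.
r3: (-5)·(1/2) + (4)·(1/4) + (1)·(1/4) = -5/4.
The best pure response is r1 with expected payoff 9/2.

9/2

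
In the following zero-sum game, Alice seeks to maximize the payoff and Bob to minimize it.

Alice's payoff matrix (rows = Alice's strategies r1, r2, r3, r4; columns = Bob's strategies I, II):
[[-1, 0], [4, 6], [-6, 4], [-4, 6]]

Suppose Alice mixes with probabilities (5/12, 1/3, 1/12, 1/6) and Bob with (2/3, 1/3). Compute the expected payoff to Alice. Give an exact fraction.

Against (2/3, 1/3), each row's expected payoff is r1: -2/3; r2: 14/3; r3: -8/3; r4: -2/3.
Taking the (5/12, 1/3, 1/12, 1/6)-weighted average: (5/12)·(-2/3) + (1/3)·(14/3) + (1/12)·(-8/3) + (1/6)·(-2/3) = 17/18.

17/18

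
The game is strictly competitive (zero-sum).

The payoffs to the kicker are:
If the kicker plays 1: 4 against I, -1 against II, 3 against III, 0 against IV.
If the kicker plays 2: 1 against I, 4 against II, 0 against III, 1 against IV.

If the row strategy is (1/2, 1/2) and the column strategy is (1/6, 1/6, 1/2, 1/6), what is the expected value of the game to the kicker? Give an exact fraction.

3/2

Against (1/6, 1/6, 1/2, 1/6), each row's expected payoff is 1: 2; 2: 1.
Taking the (1/2, 1/2)-weighted average: (1/2)·(2) + (1/2)·(1) = 3/2.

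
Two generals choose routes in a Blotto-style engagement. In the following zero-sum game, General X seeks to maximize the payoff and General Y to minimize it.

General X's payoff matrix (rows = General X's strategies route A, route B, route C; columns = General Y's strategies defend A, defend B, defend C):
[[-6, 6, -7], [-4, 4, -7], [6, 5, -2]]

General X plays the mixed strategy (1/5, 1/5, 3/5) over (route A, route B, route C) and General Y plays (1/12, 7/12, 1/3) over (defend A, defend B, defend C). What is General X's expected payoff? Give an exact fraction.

103/60

Against (1/12, 7/12, 1/3), each row's expected payoff is route A: 2/3; route B: -1/3; route C: 11/4.
Taking the (1/5, 1/5, 3/5)-weighted average: (1/5)·(2/3) + (1/5)·(-1/3) + (3/5)·(11/4) = 103/60.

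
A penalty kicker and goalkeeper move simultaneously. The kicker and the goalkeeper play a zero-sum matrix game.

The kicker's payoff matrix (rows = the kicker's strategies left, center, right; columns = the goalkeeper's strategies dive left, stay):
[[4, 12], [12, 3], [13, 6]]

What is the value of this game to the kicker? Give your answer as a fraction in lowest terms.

44/5

Row center is strictly dominated by row right, so the kicker never plays it.
The remaining 2×2 game on (left, right) × (dive left, stay) has no saddle point. Let the kicker play left with probability p; indifference gives 4p + 13(1−p) = 12p + 6(1−p), so p = 7/15.
Similarly the goalkeeper's optimal q on dive left is 2/5, and the value is 4·(2/5) + (12)·(3/5) = 44/5.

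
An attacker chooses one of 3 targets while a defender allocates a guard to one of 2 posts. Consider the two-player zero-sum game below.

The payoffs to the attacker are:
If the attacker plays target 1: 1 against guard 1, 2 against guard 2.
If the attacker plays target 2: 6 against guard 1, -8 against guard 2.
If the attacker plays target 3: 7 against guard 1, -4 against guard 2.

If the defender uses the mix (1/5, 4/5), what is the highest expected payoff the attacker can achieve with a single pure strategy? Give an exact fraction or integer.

target 1: (1)·(1/5) + (2)·(4/5) = 9/5.
target 2: (6)·(1/5) + (-8)·(4/5) = -26/5.
target 3: (7)·(1/5) + (-4)·(4/5) = -9/5.
The best pure response is target 1 with expected payoff 9/5.

9/5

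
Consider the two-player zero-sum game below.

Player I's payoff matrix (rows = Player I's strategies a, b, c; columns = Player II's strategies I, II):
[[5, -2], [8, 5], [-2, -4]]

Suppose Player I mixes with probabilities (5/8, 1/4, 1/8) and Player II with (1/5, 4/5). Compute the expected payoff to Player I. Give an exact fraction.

23/40

Against (1/5, 4/5), each row's expected payoff is a: -3/5; b: 28/5; c: -18/5.
Taking the (5/8, 1/4, 1/8)-weighted average: (5/8)·(-3/5) + (1/4)·(28/5) + (1/8)·(-18/5) = 23/40.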